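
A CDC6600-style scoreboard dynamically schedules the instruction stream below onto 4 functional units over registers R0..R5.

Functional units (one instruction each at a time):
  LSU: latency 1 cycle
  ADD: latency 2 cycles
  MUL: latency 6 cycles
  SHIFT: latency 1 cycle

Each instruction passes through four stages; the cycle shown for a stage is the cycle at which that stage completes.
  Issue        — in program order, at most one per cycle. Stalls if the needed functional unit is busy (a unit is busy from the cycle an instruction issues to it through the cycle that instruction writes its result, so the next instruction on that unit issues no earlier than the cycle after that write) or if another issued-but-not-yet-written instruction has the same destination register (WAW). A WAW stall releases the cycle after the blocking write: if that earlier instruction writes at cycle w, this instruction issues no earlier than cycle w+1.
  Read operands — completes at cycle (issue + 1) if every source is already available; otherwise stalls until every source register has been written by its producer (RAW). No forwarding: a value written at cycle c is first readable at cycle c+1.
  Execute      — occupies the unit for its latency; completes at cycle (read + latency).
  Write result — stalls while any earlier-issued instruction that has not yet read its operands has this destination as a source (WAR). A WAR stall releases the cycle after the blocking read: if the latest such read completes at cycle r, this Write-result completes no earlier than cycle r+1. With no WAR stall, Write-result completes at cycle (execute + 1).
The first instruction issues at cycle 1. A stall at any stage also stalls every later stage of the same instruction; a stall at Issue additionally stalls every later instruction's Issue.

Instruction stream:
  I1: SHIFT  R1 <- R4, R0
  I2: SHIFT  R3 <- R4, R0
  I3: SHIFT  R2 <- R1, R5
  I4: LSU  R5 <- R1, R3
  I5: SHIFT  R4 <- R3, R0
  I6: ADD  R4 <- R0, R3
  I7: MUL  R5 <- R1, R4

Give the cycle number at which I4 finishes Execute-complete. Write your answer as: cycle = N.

cycle = 12

1) issue 1, read 2, done 3, write 4
2) issue 5, read 6, done 7, write 8  <struct: SHIFT busy until I1 writes@4>
3) issue 9, read 10, done 11, write 12  <struct: SHIFT busy until I2 writes@8>
4) issue 10, read 11, done 12, write 13
5) issue 13, read 14, done 15, write 16  <struct: SHIFT busy until I3 writes@12>
6) issue 17, read 18, done 20, write 21  <WAW R4: wait I5 write@16>
7) issue 18, read 22, done 28, write 29  <RAW R4: wait I6 write@21>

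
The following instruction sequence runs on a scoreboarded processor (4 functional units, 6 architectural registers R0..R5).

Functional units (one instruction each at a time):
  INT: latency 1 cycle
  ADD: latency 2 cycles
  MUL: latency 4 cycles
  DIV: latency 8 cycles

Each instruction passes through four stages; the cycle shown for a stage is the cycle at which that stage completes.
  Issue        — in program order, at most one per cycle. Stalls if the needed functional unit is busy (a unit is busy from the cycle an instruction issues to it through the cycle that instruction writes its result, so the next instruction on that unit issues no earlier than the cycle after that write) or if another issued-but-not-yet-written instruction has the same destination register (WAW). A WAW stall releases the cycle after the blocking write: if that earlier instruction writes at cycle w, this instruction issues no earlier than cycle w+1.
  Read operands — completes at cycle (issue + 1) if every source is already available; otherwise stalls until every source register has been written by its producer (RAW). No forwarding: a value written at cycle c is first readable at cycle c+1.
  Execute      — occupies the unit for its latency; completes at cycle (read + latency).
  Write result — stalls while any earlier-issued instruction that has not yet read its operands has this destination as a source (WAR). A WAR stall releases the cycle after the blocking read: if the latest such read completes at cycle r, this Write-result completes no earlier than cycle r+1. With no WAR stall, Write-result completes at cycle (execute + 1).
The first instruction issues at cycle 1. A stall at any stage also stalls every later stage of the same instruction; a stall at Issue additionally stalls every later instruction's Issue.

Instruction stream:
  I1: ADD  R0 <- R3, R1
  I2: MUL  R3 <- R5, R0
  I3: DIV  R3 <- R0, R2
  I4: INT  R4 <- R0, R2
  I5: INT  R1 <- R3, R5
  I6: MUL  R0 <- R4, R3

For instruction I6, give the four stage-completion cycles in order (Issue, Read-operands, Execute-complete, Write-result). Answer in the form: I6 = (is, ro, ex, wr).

c1: I1→ADD
c2: I1 RO, I2→MUL
c4: I1 EX
c5: I1 WR R0
c6: I2 RO
c10: I2 EX
c11: I2 WR R3
c12: I3→DIV
c13: I3 RO, I4→INT
c14: I4 RO
c15: I4 EX
c16: I4 WR R4
c17: I5→INT
c18: I6→MUL
c21: I3 EX
c22: I3 WR R3
c23: I5 RO, I6 RO
c24: I5 EX
c25: I5 WR R1
c27: I6 EX
c28: I6 WR R0

I6 = (18, 23, 27, 28)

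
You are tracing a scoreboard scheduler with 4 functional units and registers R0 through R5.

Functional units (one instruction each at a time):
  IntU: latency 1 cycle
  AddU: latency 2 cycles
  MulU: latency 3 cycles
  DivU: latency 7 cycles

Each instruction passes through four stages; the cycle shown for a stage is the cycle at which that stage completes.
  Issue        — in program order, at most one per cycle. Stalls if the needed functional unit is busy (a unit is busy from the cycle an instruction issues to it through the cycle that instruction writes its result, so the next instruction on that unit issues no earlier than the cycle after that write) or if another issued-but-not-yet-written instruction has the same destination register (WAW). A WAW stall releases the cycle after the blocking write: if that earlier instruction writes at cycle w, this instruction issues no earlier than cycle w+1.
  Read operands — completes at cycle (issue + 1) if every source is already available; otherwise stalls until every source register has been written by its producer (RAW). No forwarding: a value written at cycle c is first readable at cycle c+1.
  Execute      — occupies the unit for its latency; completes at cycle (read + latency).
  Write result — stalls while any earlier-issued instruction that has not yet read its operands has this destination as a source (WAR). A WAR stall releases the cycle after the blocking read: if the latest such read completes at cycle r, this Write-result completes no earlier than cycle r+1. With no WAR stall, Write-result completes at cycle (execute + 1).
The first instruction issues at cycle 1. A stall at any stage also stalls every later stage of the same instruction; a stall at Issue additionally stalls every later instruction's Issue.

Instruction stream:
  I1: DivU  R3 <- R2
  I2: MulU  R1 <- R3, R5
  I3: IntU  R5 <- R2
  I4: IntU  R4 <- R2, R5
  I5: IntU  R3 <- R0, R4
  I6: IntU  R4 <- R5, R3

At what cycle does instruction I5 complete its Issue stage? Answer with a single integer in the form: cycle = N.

[1] I1→DivU
[2] I1 RO | I2→MulU
[3] I3→IntU
[4] I3 RO
[5] I3 EX
[9] I1 EX
[10] I1 WR R3
[11] I2 RO
[12] I3 WR R5
[13] I4→IntU
[14] I2 EX | I4 RO
[15] I2 WR R1 | I4 EX
[16] I4 WR R4
[17] I5→IntU
[18] I5 RO
[19] I5 EX
[20] I5 WR R3
[21] I6→IntU
[22] I6 RO
[23] I6 EX
[24] I6 WR R4

cycle = 17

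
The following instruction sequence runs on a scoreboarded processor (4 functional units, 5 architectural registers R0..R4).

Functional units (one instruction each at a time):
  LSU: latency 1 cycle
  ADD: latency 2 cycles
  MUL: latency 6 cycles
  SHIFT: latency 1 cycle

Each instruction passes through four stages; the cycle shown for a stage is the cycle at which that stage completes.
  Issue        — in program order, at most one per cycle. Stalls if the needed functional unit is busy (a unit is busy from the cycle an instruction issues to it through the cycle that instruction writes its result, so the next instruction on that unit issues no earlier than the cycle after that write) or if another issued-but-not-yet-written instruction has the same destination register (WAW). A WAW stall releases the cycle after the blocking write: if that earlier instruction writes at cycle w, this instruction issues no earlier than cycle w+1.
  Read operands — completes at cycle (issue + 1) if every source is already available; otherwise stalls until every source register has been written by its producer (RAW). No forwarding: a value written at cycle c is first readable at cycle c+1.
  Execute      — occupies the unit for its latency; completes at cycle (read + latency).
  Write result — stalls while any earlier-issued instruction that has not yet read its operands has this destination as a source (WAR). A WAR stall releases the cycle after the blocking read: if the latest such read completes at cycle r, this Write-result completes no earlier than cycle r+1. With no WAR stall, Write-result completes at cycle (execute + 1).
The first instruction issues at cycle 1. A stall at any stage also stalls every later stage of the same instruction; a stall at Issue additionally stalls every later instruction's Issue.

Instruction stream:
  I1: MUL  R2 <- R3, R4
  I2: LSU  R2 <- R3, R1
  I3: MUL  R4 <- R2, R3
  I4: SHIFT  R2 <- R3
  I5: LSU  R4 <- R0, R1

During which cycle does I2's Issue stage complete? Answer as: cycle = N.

[I1] 1/2/8/9
[I2] 10/11/12/13  (WAW R2: wait I1 write@9)
[I3] 11/14/20/21  (RAW R2: wait I2 write@13)
[I4] 14/15/16/17  (WAW R2: wait I2 write@13)
[I5] 22/23/24/25  (WAW R4: wait I3 write@21)

cycle = 10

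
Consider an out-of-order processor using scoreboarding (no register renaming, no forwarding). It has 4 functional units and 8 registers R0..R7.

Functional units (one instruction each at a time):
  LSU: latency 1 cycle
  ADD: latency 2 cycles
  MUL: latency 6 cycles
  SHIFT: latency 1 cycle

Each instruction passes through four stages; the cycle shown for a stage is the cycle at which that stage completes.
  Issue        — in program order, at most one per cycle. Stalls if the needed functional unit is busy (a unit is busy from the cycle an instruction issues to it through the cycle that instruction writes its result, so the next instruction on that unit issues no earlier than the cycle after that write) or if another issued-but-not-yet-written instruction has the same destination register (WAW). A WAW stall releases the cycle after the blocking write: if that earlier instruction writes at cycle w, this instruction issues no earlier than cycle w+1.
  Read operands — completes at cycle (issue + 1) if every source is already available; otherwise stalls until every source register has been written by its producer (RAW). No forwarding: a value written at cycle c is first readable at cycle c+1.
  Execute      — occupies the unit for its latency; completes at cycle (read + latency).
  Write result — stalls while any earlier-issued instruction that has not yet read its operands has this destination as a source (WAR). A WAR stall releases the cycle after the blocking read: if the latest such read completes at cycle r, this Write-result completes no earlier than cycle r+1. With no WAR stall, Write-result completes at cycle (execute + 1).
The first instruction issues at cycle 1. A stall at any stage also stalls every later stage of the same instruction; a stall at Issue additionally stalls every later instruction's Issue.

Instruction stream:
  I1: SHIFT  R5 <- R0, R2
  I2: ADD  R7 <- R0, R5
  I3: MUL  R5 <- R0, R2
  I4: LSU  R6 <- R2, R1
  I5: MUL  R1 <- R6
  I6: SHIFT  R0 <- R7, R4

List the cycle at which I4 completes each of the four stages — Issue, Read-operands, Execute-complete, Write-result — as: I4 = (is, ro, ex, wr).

I4 = (6, 7, 8, 9)

cycle 1: issue I1 (SHIFT)
cycle 2: I1 read-ops · issue I2 (ADD)
cycle 3: I1 finished on SHIFT
cycle 4: I1→R5
cycle 5: I2 read-ops · issue I3 (MUL)
cycle 6: I3 read-ops · issue I4 (LSU)
cycle 7: I2 finished on ADD · I4 read-ops
cycle 8: I2→R7 · I4 finished on LSU
cycle 9: I4→R6
cycle 12: I3 finished on MUL
cycle 13: I3→R5
cycle 14: issue I5 (MUL)
cycle 15: I5 read-ops · issue I6 (SHIFT)
cycle 16: I6 read-ops
cycle 17: I6 finished on SHIFT
cycle 18: I6→R0
cycle 21: I5 finished on MUL
cycle 22: I5→R1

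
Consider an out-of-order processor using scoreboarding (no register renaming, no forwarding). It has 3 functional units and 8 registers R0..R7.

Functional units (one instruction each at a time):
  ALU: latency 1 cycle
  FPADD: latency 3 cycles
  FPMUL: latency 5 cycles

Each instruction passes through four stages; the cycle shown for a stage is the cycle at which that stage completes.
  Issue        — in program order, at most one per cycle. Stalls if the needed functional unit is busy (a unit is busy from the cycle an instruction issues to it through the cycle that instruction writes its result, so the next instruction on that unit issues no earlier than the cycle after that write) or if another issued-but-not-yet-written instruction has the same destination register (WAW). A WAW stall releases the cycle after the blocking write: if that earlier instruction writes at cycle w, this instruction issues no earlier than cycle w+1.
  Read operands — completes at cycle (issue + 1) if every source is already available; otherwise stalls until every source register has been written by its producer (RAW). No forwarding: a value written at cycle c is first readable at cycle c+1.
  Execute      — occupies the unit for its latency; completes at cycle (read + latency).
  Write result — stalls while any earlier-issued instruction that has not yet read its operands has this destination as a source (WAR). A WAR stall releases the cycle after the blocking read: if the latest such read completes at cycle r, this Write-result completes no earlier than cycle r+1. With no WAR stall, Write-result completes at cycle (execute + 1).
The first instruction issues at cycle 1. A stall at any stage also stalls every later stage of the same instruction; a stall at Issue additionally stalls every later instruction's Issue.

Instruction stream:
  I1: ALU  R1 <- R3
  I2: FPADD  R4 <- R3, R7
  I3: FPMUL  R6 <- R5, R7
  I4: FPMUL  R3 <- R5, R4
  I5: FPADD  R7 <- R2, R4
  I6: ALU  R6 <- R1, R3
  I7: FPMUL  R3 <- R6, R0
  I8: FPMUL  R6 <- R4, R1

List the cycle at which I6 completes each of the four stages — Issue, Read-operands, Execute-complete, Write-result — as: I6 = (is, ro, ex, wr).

I6 = (13, 19, 20, 21)

c1: I1 dispatched to ALU
c2: I1 operands ready; I2 dispatched to FPADD
c3: I1 complete; I2 operands ready; I3 dispatched to FPMUL
c4: R1←I1; I3 operands ready
c6: I2 complete
c7: R4←I2
c9: I3 complete
c10: R6←I3
c11: I4 dispatched to FPMUL
c12: I4 operands ready; I5 dispatched to FPADD
c13: I5 operands ready; I6 dispatched to ALU
c16: I5 complete
c17: I4 complete; R7←I5
c18: R3←I4
c19: I6 operands ready; I7 dispatched to FPMUL
c20: I6 complete
c21: R6←I6
c22: I7 operands ready
c27: I7 complete
c28: R3←I7
c29: I8 dispatched to FPMUL
c30: I8 operands ready
c35: I8 complete
c36: R6←I8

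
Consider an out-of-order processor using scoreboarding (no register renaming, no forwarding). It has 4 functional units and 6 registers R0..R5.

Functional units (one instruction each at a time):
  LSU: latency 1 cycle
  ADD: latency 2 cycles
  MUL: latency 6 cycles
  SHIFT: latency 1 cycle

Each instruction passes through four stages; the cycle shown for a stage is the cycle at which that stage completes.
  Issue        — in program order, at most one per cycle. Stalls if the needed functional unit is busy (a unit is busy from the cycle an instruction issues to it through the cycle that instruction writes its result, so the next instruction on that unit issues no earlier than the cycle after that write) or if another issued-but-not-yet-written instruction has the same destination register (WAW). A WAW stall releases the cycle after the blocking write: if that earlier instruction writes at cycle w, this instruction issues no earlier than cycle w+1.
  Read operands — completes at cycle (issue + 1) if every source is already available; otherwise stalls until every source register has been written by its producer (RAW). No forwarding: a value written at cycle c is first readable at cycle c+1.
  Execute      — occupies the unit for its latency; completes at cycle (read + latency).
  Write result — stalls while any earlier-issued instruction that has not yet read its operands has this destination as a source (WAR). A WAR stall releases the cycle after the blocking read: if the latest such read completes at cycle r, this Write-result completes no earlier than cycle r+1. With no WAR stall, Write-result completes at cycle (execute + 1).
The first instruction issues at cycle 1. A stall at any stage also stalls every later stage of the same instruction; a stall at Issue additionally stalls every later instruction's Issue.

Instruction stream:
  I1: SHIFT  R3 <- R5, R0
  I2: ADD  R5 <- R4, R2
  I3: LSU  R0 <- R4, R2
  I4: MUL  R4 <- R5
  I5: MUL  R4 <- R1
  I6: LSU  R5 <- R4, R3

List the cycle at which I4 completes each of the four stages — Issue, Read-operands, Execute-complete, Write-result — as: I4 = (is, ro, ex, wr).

I4 = (4, 7, 13, 14)

c1: I1 issues→SHIFT
c2: I1 reads, I2 issues→ADD
c3: I1 exec-done, I2 reads, I3 issues→LSU
c4: I1 writes R3, I3 reads, I4 issues→MUL
c5: I2 exec-done, I3 exec-done
c6: I2 writes R5, I3 writes R0
c7: I4 reads
c13: I4 exec-done
c14: I4 writes R4
c15: I5 issues→MUL
c16: I5 reads, I6 issues→LSU
c22: I5 exec-done
c23: I5 writes R4
c24: I6 reads
c25: I6 exec-done
c26: I6 writes R5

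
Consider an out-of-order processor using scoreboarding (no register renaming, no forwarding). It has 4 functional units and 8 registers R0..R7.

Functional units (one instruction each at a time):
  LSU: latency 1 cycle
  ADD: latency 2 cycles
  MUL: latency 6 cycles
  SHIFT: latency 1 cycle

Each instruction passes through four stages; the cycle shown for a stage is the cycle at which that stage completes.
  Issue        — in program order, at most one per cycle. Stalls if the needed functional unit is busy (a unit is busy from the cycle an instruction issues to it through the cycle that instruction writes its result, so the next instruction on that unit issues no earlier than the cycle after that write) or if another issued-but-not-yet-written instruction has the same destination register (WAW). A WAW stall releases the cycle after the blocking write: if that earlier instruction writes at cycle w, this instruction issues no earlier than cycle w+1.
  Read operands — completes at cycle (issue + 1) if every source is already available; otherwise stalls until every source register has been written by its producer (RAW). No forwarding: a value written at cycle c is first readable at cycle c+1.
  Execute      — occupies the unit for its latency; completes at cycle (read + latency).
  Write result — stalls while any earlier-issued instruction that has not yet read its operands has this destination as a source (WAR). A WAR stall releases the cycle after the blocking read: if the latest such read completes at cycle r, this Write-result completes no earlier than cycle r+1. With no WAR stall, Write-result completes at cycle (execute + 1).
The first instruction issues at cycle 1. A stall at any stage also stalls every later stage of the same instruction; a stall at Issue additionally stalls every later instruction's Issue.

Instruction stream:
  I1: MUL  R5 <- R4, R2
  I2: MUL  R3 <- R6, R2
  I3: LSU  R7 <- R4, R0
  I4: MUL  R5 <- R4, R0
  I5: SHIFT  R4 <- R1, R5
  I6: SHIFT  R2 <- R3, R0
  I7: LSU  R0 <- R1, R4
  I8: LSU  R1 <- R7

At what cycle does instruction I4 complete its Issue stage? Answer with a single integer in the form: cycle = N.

cycle = 19

t=1  I1→MUL
t=2  I1 RO
t=8  I1 EX
t=9  I1 WR R5
t=10  I2→MUL
t=11  I2 RO · I3→LSU
t=12  I3 RO
t=13  I3 EX
t=14  I3 WR R7
t=17  I2 EX
t=18  I2 WR R3
t=19  I4→MUL
t=20  I4 RO · I5→SHIFT
t=26  I4 EX
t=27  I4 WR R5
t=28  I5 RO
t=29  I5 EX
t=30  I5 WR R4
t=31  I6→SHIFT
t=32  I6 RO · I7→LSU
t=33  I6 EX · I7 RO
t=34  I6 WR R2 · I7 EX
t=35  I7 WR R0
t=36  I8→LSU
t=37  I8 RO
t=38  I8 EX
t=39  I8 WR R1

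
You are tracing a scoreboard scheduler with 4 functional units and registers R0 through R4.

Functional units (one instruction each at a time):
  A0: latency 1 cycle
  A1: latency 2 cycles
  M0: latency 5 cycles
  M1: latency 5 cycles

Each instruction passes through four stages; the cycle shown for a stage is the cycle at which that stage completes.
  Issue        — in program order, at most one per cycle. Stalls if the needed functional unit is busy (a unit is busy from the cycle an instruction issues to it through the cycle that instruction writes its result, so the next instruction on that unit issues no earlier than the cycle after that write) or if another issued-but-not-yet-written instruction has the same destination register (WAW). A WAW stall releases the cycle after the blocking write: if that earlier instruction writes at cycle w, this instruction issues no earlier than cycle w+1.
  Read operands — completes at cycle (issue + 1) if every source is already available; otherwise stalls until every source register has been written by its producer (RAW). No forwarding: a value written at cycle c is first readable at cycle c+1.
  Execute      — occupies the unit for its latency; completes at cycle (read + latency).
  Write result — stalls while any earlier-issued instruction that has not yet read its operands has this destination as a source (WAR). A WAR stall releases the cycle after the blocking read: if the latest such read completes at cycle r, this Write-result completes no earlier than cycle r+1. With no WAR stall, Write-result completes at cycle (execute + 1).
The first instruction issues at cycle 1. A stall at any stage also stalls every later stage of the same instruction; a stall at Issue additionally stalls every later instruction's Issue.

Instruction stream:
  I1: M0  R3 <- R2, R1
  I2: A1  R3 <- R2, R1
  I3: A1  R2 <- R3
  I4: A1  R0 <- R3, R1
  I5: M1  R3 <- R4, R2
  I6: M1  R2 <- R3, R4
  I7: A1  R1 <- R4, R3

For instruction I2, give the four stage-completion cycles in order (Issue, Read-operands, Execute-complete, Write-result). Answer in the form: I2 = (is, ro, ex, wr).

I2 = (9, 10, 12, 13)

cycle 1: I1→M0
cycle 2: I1 RO
cycle 7: I1 EX
cycle 8: I1 WR R3
cycle 9: I2→A1
cycle 10: I2 RO
cycle 12: I2 EX
cycle 13: I2 WR R3
cycle 14: I3→A1
cycle 15: I3 RO
cycle 17: I3 EX
cycle 18: I3 WR R2
cycle 19: I4→A1
cycle 20: I4 RO; I5→M1
cycle 21: I5 RO
cycle 22: I4 EX
cycle 23: I4 WR R0
cycle 26: I5 EX
cycle 27: I5 WR R3
cycle 28: I6→M1
cycle 29: I6 RO; I7→A1
cycle 30: I7 RO
cycle 32: I7 EX
cycle 33: I7 WR R1
cycle 34: I6 EX
cycle 35: I6 WR R2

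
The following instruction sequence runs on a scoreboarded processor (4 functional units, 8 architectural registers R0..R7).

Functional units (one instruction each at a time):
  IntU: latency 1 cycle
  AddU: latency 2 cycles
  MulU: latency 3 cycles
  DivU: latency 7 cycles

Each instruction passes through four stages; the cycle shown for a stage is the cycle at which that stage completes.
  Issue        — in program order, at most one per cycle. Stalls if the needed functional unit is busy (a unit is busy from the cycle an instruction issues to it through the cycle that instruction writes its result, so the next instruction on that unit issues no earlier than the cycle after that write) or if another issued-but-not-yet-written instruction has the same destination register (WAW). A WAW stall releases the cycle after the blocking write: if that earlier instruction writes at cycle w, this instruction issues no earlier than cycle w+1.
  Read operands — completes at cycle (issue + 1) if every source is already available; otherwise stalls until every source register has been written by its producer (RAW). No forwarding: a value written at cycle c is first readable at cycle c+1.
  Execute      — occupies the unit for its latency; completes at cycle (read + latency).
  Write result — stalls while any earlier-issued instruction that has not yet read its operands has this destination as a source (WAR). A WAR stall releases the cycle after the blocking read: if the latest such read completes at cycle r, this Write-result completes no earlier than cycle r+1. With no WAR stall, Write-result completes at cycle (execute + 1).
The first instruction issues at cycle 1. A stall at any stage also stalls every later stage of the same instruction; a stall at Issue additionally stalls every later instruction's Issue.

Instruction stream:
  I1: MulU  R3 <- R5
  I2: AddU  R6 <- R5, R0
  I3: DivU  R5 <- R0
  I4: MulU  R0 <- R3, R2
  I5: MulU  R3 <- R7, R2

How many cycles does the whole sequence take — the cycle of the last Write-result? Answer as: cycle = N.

cycle = 18

1) issue 1, read 2, done 5, write 6
2) issue 2, read 3, done 5, write 6
3) issue 3, read 4, done 11, write 12
4) issue 7, read 8, done 11, write 12  <struct: MulU busy until I1 writes@6>
5) issue 13, read 14, done 17, write 18  <struct: MulU busy until I4 writes@12>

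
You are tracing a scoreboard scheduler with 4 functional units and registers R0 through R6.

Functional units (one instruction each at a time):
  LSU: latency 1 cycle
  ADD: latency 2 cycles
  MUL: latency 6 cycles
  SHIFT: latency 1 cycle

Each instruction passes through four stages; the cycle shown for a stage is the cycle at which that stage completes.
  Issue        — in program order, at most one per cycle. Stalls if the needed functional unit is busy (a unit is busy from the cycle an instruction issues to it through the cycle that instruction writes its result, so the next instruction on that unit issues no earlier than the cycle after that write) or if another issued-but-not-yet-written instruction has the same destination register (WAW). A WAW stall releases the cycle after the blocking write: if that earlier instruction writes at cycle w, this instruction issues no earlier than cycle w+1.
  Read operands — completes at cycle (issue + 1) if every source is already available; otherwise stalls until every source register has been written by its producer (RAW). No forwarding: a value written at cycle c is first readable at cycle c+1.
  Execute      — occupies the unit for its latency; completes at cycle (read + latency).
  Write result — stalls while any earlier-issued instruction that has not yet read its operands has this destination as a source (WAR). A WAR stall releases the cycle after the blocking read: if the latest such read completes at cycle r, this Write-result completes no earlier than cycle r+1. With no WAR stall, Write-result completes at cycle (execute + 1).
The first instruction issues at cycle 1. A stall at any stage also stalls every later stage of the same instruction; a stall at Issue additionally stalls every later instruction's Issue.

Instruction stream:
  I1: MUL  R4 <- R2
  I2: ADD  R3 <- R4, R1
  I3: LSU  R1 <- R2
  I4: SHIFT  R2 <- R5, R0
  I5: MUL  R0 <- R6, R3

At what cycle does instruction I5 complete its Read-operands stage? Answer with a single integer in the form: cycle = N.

c1: I1 dispatched to MUL
c2: I1 operands ready; I2 dispatched to ADD
c3: I3 dispatched to LSU
c4: I3 operands ready; I4 dispatched to SHIFT
c5: I3 complete; I4 operands ready
c6: I4 complete
c7: R2←I4
c8: I1 complete
c9: R4←I1
c10: I2 operands ready; I5 dispatched to MUL
c11: R1←I3
c12: I2 complete
c13: R3←I2
c14: I5 operands ready
c20: I5 complete
c21: R0←I5

cycle = 14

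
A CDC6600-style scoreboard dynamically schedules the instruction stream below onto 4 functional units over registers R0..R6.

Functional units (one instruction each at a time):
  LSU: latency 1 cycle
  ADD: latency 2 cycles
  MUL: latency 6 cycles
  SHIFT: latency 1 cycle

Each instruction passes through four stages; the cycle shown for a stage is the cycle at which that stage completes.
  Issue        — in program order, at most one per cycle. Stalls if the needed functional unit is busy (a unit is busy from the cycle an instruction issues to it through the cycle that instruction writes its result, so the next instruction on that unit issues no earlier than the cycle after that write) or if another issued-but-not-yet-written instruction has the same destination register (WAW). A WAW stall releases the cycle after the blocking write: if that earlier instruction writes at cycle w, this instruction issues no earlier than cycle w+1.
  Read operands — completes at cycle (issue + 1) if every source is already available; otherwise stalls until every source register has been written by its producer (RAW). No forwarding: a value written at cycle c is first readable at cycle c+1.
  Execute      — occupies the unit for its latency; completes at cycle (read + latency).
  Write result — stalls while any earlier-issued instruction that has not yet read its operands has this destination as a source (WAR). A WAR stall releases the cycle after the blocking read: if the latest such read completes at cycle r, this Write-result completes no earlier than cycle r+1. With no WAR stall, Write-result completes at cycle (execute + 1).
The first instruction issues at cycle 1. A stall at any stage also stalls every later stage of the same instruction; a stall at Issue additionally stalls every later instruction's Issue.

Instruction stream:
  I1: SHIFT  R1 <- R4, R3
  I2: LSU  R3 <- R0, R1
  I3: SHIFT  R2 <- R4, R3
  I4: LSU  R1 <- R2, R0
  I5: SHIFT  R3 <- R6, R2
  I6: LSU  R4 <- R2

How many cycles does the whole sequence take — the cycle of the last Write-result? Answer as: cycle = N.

  I1 | 1 | 2 | 3 | 4
  I2 | 2 | 5 | 6 | 7   RAW R1: wait I1 write@4
  I3 | 5 | 8 | 9 | 10   struct: SHIFT busy until I1 writes@4 · RAW R3: wait I2 write@7
  I4 | 8 | 11 | 12 | 13   struct: LSU busy until I2 writes@7 · RAW R2: wait I3 write@10
  I5 | 11 | 12 | 13 | 14   struct: SHIFT busy until I3 writes@10
  I6 | 14 | 15 | 16 | 17   struct: LSU busy until I4 writes@13

cycle = 17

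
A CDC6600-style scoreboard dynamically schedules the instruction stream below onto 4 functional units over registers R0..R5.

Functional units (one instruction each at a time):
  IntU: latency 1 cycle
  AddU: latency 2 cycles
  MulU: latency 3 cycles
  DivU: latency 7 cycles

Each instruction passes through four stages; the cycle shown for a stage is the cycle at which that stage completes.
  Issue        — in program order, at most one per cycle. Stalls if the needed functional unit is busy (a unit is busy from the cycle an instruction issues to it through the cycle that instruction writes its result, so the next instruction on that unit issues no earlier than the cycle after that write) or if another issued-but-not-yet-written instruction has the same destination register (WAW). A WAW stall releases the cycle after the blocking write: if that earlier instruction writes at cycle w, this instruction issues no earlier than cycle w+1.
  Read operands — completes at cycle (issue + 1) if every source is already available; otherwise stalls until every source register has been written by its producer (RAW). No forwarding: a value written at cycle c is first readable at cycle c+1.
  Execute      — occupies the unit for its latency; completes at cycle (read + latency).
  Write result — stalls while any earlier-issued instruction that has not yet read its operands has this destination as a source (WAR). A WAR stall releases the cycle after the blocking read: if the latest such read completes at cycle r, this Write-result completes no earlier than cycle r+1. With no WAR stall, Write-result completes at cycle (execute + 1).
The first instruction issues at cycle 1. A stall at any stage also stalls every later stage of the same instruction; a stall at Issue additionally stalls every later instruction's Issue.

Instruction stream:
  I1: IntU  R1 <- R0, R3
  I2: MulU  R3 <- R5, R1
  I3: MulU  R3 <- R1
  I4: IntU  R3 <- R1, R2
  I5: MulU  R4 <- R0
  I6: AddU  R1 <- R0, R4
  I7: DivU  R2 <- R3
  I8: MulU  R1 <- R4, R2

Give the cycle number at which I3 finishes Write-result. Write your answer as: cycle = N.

c1: I1 issues→IntU
c2: I1 reads; I2 issues→MulU
c3: I1 exec-done
c4: I1 writes R1
c5: I2 reads
c8: I2 exec-done
c9: I2 writes R3
c10: I3 issues→MulU
c11: I3 reads
c14: I3 exec-done
c15: I3 writes R3
c16: I4 issues→IntU
c17: I4 reads; I5 issues→MulU
c18: I4 exec-done; I5 reads; I6 issues→AddU
c19: I4 writes R3; I7 issues→DivU
c20: I7 reads
c21: I5 exec-done
c22: I5 writes R4
c23: I6 reads
c25: I6 exec-done
c26: I6 writes R1
c27: I7 exec-done; I8 issues→MulU
c28: I7 writes R2
c29: I8 reads
c32: I8 exec-done
c33: I8 writes R1

cycle = 15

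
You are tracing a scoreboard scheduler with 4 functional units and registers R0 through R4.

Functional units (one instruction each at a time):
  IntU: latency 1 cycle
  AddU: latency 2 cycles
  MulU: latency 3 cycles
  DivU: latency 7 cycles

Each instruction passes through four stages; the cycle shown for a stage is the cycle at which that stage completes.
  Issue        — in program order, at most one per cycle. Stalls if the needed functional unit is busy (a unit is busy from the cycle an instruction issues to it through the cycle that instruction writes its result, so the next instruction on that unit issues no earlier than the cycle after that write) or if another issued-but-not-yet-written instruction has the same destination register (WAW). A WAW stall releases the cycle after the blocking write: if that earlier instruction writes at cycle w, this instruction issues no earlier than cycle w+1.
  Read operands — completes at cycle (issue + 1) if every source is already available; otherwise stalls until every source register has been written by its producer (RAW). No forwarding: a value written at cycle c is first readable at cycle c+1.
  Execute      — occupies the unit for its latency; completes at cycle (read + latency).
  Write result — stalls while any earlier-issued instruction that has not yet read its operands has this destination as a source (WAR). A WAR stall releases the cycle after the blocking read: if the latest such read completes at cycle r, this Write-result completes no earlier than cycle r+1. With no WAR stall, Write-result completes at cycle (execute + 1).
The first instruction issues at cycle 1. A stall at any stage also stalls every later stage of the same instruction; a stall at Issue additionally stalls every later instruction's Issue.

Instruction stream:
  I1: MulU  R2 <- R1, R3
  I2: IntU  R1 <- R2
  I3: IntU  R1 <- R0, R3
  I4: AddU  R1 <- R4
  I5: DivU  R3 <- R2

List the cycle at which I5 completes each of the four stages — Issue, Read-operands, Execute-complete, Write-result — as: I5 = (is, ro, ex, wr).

I1 -> (1, 2, 5, 6)
I2 -> (2, 7, 8, 9)  // RAW R2: wait I1 write@6
I3 -> (10, 11, 12, 13)  // struct: IntU busy until I2 writes@9
I4 -> (14, 15, 17, 18)  // WAW R1: wait I3 write@13
I5 -> (15, 16, 23, 24)

I5 = (15, 16, 23, 24)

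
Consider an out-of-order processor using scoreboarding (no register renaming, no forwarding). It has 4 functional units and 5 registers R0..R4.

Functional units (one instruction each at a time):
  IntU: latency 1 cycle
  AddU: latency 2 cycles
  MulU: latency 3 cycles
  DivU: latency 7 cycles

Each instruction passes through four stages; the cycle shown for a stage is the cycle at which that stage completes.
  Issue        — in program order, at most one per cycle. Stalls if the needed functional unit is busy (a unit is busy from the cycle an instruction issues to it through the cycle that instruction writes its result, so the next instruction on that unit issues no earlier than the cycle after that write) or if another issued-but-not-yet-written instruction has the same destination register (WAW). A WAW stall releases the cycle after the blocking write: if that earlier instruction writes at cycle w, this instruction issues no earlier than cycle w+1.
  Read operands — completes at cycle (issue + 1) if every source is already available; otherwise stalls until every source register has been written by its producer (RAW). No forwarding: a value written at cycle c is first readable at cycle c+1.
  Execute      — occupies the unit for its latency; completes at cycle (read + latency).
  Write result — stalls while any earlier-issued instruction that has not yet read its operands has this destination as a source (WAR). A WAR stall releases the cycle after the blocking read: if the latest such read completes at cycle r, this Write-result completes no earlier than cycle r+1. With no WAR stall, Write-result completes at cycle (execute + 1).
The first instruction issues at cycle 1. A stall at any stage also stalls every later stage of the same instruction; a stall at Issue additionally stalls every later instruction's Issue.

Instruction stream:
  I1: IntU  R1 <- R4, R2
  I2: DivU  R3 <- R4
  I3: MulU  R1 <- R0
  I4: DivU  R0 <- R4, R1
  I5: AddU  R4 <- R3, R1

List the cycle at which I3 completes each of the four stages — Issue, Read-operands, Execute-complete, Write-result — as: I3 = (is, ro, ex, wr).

I3 = (5, 6, 9, 10)

t=1  I1→IntU
t=2  I1 RO; I2→DivU
t=3  I1 EX; I2 RO
t=4  I1 WR R1
t=5  I3→MulU
t=6  I3 RO
t=9  I3 EX
t=10  I2 EX; I3 WR R1
t=11  I2 WR R3
t=12  I4→DivU
t=13  I4 RO; I5→AddU
t=14  I5 RO
t=16  I5 EX
t=17  I5 WR R4
t=20  I4 EX
t=21  I4 WR R0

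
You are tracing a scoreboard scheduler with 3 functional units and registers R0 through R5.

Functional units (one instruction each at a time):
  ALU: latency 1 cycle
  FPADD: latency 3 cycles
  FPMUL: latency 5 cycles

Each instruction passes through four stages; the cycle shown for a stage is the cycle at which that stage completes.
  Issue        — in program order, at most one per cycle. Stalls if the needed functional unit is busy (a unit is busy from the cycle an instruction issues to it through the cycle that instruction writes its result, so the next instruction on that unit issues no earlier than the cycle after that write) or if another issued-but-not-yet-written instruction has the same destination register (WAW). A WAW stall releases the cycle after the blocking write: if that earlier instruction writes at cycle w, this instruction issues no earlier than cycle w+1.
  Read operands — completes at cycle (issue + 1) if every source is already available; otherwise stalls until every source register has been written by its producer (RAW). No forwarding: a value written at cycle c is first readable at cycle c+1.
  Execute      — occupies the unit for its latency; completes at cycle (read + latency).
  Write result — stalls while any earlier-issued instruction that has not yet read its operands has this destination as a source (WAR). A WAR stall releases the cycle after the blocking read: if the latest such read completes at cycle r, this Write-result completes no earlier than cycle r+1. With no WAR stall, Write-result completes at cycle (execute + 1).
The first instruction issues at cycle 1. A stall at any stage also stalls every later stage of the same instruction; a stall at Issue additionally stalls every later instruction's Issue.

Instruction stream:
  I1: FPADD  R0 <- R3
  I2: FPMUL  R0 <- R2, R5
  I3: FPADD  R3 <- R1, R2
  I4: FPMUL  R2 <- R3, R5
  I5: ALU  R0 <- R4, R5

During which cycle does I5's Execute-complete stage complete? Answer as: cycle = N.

cycle = 18

I1  is:1  ro:2  ex:5  wr:6
I2  is:7  ro:8  ex:13  wr:14  — WAW R0: wait I1 write@6
I3  is:8  ro:9  ex:12  wr:13
I4  is:15  ro:16  ex:21  wr:22  — struct: FPMUL busy until I2 writes@14
I5  is:16  ro:17  ex:18  wr:19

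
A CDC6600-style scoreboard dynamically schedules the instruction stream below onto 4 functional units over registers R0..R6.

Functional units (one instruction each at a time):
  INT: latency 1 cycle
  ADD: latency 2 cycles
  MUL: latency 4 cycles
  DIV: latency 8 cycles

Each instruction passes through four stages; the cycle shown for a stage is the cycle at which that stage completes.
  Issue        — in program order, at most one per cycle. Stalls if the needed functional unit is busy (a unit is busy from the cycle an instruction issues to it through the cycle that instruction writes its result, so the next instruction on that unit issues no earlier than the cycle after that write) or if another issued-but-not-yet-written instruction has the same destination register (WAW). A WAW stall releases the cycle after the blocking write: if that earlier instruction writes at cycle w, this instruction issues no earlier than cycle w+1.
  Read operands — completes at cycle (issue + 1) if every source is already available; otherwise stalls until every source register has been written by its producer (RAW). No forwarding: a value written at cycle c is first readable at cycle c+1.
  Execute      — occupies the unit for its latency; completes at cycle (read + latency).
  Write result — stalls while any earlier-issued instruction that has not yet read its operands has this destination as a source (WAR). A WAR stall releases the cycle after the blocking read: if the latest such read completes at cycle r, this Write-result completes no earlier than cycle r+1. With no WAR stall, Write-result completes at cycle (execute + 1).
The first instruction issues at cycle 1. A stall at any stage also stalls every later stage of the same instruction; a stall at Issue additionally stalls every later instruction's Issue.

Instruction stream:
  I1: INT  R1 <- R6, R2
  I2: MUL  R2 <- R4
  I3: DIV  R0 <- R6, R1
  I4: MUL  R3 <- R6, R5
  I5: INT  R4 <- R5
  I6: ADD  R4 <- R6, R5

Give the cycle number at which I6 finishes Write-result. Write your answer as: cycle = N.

[I1] 1/2/3/4
[I2] 2/3/7/8
[I3] 3/5/13/14  (RAW R1: wait I1 write@4)
[I4] 9/10/14/15  (struct: MUL busy until I2 writes@8)
[I5] 10/11/12/13
[I6] 14/15/17/18  (WAW R4: wait I5 write@13)

cycle = 18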